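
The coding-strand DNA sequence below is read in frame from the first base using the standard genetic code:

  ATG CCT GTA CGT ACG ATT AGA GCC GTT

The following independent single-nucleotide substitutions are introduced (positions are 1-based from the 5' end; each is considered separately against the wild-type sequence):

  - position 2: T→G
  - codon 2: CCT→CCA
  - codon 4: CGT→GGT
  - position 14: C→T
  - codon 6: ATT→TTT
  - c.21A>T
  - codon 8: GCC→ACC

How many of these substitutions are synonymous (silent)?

Codon 1: ATG (Met) → AGG (Arg) — missense.
Codon 2: CCT (Pro) → CCA (Pro) — synonymous.
Codon 4: CGT (Arg) → GGT (Gly) — missense.
Codon 5: ACG (Thr) → ATG (Met) — missense.
Codon 6: ATT (Ile) → TTT (Phe) — missense.
Codon 7: AGA (Arg) → AGT (Ser) — missense.
Codon 8: GCC (Ala) → ACC (Thr) — missense.
Synonymous: 1 of 7.

1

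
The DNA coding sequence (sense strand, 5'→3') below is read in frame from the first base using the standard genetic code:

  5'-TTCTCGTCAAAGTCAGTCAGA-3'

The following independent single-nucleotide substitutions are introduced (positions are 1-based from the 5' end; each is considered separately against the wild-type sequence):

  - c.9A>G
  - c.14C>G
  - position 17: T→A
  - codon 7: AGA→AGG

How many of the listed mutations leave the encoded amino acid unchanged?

2

Codon 3: TCA (Ser) → TCG (Ser) — synonymous.
Codon 5: TCA (Ser) → TGA (Stop) — nonsense.
Codon 6: GTC (Val) → GAC (Asp) — missense.
Codon 7: AGA (Arg) → AGG (Arg) — synonymous.
Synonymous: 2 of 4.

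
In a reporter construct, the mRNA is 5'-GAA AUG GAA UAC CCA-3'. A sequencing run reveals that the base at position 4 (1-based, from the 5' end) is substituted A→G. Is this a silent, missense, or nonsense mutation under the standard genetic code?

missense

Position 4 falls in codon 2: AUG → Met.
After the substitution the codon is GUG → Val.
Met ≠ Val, so this is a missense mutation.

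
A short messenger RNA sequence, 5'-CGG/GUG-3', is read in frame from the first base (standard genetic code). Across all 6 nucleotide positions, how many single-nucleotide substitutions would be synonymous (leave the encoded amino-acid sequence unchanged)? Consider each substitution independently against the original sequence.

7

Codon 1 (CGG, Arg): 4 synonymous substitutions.
Codon 2 (GUG, Val): 3 synonymous substitutions.
Total: 4 + 3 = 7.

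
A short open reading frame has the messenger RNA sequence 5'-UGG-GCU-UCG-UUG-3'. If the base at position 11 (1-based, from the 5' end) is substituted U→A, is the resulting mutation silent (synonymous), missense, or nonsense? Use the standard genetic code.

Position 11 falls in codon 4: UUG → Leu.
After the substitution the codon is UAG → Stop.
The new codon is a stop codon, so this is a nonsense mutation.

nonsense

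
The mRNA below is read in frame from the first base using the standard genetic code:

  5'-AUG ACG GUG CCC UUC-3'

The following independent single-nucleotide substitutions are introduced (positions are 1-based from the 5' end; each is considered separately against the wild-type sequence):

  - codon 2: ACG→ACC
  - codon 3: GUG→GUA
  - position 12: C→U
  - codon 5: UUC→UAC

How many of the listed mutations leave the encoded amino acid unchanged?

3

Codon 2: ACG (Thr) → ACC (Thr) — synonymous.
Codon 3: GUG (Val) → GUA (Val) — synonymous.
Codon 4: CCC (Pro) → CCU (Pro) — synonymous.
Codon 5: UUC (Phe) → UAC (Tyr) — missense.
Synonymous: 3 of 4.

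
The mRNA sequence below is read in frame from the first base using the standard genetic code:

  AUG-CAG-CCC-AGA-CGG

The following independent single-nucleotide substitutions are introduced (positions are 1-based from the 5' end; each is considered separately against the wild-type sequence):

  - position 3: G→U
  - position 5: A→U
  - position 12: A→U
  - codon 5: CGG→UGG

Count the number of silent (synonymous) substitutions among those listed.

Codon 1: AUG (Met) → AUU (Ile) — missense.
Codon 2: CAG (Gln) → CUG (Leu) — missense.
Codon 4: AGA (Arg) → AGU (Ser) — missense.
Codon 5: CGG (Arg) → UGG (Trp) — missense.
Synonymous: 0 of 4.

0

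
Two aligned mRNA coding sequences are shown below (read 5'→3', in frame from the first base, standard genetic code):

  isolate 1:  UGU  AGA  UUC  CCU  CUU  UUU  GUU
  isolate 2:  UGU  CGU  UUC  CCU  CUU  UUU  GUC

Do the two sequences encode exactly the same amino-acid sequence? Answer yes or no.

yes

Codon 1: UGU Cys / UGU Cys — identical.
Codon 2: AGA Arg / CGU Arg — synonymous.
Codon 3: UUC Phe / UUC Phe — identical.
Codon 4: CCU Pro / CCU Pro — identical.
Codon 5: CUU Leu / CUU Leu — identical.
Codon 6: UUU Phe / UUU Phe — identical.
Codon 7: GUU Val / GUC Val — synonymous.
Nonsynonymous differences: 0 → same protein.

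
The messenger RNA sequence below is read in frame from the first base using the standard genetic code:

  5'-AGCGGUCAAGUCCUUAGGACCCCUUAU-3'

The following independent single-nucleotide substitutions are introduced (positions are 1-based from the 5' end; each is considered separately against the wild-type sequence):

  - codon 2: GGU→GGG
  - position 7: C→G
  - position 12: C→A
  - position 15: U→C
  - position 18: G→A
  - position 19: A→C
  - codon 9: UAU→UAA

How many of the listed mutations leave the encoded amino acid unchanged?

4

Codon 2: GGU (Gly) → GGG (Gly) — synonymous.
Codon 3: CAA (Gln) → GAA (Glu) — missense.
Codon 4: GUC (Val) → GUA (Val) — synonymous.
Codon 5: CUU (Leu) → CUC (Leu) — synonymous.
Codon 6: AGG (Arg) → AGA (Arg) — synonymous.
Codon 7: ACC (Thr) → CCC (Pro) — missense.
Codon 9: UAU (Tyr) → UAA (Stop) — nonsense.
Synonymous: 4 of 7.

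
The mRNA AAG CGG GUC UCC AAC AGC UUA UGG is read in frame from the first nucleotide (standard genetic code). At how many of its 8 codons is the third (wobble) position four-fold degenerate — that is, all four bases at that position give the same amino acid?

Codon 1 AAG (Lys): third position 2-fold.
Codon 2 CGG (Arg): third position 4-fold.
Codon 3 GUC (Val): third position 4-fold.
Codon 4 UCC (Ser): third position 4-fold.
Codon 5 AAC (Asn): third position 2-fold.
Codon 6 AGC (Ser): third position 2-fold.
Codon 7 UUA (Leu): third position 2-fold.
Codon 8 UGG (Trp): third position 1-fold.
Four-fold degenerate third positions: 3.

3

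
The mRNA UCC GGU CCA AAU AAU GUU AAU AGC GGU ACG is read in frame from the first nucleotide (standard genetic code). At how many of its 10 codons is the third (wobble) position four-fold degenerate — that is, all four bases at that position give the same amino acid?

Codon 1 UCC (Ser): third position 4-fold.
Codon 2 GGU (Gly): third position 4-fold.
Codon 3 CCA (Pro): third position 4-fold.
Codon 4 AAU (Asn): third position 2-fold.
Codon 5 AAU (Asn): third position 2-fold.
Codon 6 GUU (Val): third position 4-fold.
Codon 7 AAU (Asn): third position 2-fold.
Codon 8 AGC (Ser): third position 2-fold.
Codon 9 GGU (Gly): third position 4-fold.
Codon 10 ACG (Thr): third position 4-fold.
Four-fold degenerate third positions: 6.

6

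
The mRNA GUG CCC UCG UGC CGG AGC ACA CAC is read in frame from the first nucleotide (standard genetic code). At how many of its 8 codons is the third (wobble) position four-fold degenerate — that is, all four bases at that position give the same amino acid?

Codon 1 GUG (Val): third position 4-fold.
Codon 2 CCC (Pro): third position 4-fold.
Codon 3 UCG (Ser): third position 4-fold.
Codon 4 UGC (Cys): third position 2-fold.
Codon 5 CGG (Arg): third position 4-fold.
Codon 6 AGC (Ser): third position 2-fold.
Codon 7 ACA (Thr): third position 4-fold.
Codon 8 CAC (His): third position 2-fold.
Four-fold degenerate third positions: 5.

5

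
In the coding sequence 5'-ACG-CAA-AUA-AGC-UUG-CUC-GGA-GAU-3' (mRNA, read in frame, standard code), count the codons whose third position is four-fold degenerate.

Codon 1 ACG (Thr): third position 4-fold.
Codon 2 CAA (Gln): third position 2-fold.
Codon 3 AUA (Ile): third position 3-fold.
Codon 4 AGC (Ser): third position 2-fold.
Codon 5 UUG (Leu): third position 2-fold.
Codon 6 CUC (Leu): third position 4-fold.
Codon 7 GGA (Gly): third position 4-fold.
Codon 8 GAU (Asp): third position 2-fold.
Four-fold degenerate third positions: 3.

3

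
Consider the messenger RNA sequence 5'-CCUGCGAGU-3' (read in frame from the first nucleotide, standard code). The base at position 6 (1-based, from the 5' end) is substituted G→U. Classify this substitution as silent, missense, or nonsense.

silent

Position 6 falls in codon 2: GCG → Ala.
After the substitution the codon is GCU → Ala.
Both encode Ala, so the change is synonymous.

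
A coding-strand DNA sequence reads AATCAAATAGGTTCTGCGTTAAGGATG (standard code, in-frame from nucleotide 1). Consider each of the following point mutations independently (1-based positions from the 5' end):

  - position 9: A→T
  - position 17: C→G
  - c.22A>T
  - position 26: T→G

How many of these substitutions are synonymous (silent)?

Codon 3: ATA (Ile) → ATT (Ile) — synonymous.
Codon 6: GCG (Ala) → GGG (Gly) — missense.
Codon 8: AGG (Arg) → TGG (Trp) — missense.
Codon 9: ATG (Met) → AGG (Arg) — missense.
Synonymous: 1 of 4.

1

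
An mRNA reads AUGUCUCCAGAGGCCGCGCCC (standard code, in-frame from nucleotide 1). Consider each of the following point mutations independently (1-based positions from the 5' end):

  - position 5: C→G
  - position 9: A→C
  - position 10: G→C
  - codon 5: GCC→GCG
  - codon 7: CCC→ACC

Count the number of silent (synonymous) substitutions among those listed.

2

Codon 2: UCU (Ser) → UGU (Cys) — missense.
Codon 3: CCA (Pro) → CCC (Pro) — synonymous.
Codon 4: GAG (Glu) → CAG (Gln) — missense.
Codon 5: GCC (Ala) → GCG (Ala) — synonymous.
Codon 7: CCC (Pro) → ACC (Thr) — missense.
Synonymous: 2 of 5.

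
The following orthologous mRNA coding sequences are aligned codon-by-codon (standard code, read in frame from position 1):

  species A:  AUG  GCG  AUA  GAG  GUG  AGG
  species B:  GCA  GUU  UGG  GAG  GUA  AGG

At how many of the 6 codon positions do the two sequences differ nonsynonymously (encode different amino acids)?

3

Codon 1: AUG Met / GCA Ala — nonsynonymous.
Codon 2: GCG Ala / GUU Val — nonsynonymous.
Codon 3: AUA Ile / UGG Trp — nonsynonymous.
Codon 4: GAG Glu / GAG Glu — identical.
Codon 5: GUG Val / GUA Val — synonymous.
Codon 6: AGG Arg / AGG Arg — identical.
Nonsynonymous differences: 3.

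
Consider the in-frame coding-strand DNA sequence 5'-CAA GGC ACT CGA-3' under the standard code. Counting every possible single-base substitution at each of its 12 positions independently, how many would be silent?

Codon 1 (CAA, Gln): 1 synonymous substitution.
Codon 2 (GGC, Gly): 3 synonymous substitutions.
Codon 3 (ACT, Thr): 3 synonymous substitutions.
Codon 4 (CGA, Arg): 4 synonymous substitutions.
Total: 1 + 3 + 3 + 4 = 11.

11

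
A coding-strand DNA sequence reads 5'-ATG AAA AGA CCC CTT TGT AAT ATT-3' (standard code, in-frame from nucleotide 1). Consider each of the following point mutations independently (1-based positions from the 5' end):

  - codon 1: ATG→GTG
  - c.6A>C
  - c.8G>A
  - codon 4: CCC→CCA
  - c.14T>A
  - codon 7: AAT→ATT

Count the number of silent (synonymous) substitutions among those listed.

Codon 1: ATG (Met) → GTG (Val) — missense.
Codon 2: AAA (Lys) → AAC (Asn) — missense.
Codon 3: AGA (Arg) → AAA (Lys) — missense.
Codon 4: CCC (Pro) → CCA (Pro) — synonymous.
Codon 5: CTT (Leu) → CAT (His) — missense.
Codon 7: AAT (Asn) → ATT (Ile) — missense.
Synonymous: 1 of 6.

1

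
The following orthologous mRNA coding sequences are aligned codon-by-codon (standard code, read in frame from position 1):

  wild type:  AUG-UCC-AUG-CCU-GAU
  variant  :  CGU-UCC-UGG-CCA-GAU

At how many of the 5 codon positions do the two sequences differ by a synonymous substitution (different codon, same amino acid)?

Codon 1: AUG Met / CGU Arg — nonsynonymous.
Codon 2: UCC Ser / UCC Ser — identical.
Codon 3: AUG Met / UGG Trp — nonsynonymous.
Codon 4: CCU Pro / CCA Pro — synonymous.
Codon 5: GAU Asp / GAU Asp — identical.
Synonymous differences: 1.

1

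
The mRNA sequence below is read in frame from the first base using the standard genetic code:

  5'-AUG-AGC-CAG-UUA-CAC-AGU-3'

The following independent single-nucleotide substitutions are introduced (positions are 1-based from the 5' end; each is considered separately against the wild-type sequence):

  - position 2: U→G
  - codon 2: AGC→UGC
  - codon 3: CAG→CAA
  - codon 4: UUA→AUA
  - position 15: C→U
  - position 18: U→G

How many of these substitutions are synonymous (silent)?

Codon 1: AUG (Met) → AGG (Arg) — missense.
Codon 2: AGC (Ser) → UGC (Cys) — missense.
Codon 3: CAG (Gln) → CAA (Gln) — synonymous.
Codon 4: UUA (Leu) → AUA (Ile) — missense.
Codon 5: CAC (His) → CAU (His) — synonymous.
Codon 6: AGU (Ser) → AGG (Arg) — missense.
Synonymous: 2 of 6.

2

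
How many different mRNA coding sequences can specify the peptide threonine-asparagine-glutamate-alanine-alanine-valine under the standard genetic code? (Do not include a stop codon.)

1024

Thr: 4 codons.
Asn: 2 codons.
Glu: 2 codons.
Ala: 4 codons.
Ala: 4 codons.
Val: 4 codons.
4 × 2 × 2 × 4 × 4 × 4 = 1024.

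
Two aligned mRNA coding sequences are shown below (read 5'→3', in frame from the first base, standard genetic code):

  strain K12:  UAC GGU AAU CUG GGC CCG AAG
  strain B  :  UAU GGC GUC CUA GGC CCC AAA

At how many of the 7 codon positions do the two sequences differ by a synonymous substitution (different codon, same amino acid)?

5

Codon 1: UAC Tyr / UAU Tyr — synonymous.
Codon 2: GGU Gly / GGC Gly — synonymous.
Codon 3: AAU Asn / GUC Val — nonsynonymous.
Codon 4: CUG Leu / CUA Leu — synonymous.
Codon 5: GGC Gly / GGC Gly — identical.
Codon 6: CCG Pro / CCC Pro — synonymous.
Codon 7: AAG Lys / AAA Lys — synonymous.
Synonymous differences: 5.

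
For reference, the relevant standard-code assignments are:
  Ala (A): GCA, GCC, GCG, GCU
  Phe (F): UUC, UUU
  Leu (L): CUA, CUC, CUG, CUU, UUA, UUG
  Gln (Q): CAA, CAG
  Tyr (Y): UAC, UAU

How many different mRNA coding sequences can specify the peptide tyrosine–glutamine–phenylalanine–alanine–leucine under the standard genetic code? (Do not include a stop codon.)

Tyr: 2 codons.
Gln: 2 codons.
Phe: 2 codons.
Ala: 4 codons.
Leu: 6 codons.
2 × 2 × 2 × 4 × 6 = 192.

192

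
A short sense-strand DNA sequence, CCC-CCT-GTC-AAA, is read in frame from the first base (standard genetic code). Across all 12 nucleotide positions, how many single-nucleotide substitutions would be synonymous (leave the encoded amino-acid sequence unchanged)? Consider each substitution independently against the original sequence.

10

Codon 1 (CCC, Pro): 3 synonymous substitutions.
Codon 2 (CCT, Pro): 3 synonymous substitutions.
Codon 3 (GTC, Val): 3 synonymous substitutions.
Codon 4 (AAA, Lys): 1 synonymous substitution.
Total: 3 + 3 + 3 + 1 = 10.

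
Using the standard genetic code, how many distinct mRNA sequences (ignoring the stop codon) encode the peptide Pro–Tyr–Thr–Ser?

Pro: 4 codons.
Tyr: 2 codons.
Thr: 4 codons.
Ser: 6 codons.
4 × 2 × 4 × 6 = 192.

192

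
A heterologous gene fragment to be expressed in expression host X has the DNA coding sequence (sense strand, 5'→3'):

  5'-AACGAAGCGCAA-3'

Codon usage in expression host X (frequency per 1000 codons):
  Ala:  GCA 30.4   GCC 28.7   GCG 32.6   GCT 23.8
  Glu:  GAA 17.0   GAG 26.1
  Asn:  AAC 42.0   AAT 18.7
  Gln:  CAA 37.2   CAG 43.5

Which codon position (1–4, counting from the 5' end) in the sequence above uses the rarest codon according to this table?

Codon 1 AAC (Asn): 42.0 per 1000.
Codon 2 GAA (Glu): 17.0 per 1000.
Codon 3 GCG (Ala): 32.6 per 1000.
Codon 4 CAA (Gln): 37.2 per 1000.
Lowest frequency is 17.0 at codon 2.

2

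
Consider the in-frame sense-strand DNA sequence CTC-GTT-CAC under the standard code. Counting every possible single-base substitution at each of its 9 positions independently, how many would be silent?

7

Codon 1 (CTC, Leu): 3 synonymous substitutions.
Codon 2 (GTT, Val): 3 synonymous substitutions.
Codon 3 (CAC, His): 1 synonymous substitution.
Total: 3 + 3 + 1 = 7.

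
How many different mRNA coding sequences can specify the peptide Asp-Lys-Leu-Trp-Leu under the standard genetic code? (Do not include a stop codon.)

Asp: 2 codons.
Lys: 2 codons.
Leu: 6 codons.
Trp: 1 codon.
Leu: 6 codons.
2 × 2 × 6 × 1 × 6 = 144.

144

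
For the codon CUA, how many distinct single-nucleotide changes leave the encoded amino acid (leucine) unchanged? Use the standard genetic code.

Position 1: UUA → 1 synonymous.
Position 2: none → 0 synonymous.
Position 3: CUU, CUC, CUG → 3 synonymous.
Total: 1 + 0 + 3 = 4.

4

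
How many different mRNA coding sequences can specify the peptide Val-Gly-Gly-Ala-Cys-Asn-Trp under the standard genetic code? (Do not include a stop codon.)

Val: 4 codons.
Gly: 4 codons.
Gly: 4 codons.
Ala: 4 codons.
Cys: 2 codons.
Asn: 2 codons.
Trp: 1 codon.
4 × 4 × 4 × 4 × 2 × 2 × 1 = 1024.

1024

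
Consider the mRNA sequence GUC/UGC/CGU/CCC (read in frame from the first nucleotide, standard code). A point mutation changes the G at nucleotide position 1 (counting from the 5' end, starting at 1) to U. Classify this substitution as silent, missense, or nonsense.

Position 1 falls in codon 1: GUC → Val.
After the substitution the codon is UUC → Phe.
Val ≠ Phe, so this is a missense mutation.

missense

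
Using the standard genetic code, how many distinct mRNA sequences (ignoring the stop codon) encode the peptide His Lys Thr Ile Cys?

His: 2 codons.
Lys: 2 codons.
Thr: 4 codons.
Ile: 3 codons.
Cys: 2 codons.
2 × 2 × 4 × 3 × 2 = 96.

96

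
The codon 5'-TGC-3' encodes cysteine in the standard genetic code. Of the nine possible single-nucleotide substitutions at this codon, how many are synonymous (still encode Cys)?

1

Position 1: none → 0 synonymous.
Position 2: none → 0 synonymous.
Position 3: TGT → 1 synonymous.
Total: 0 + 0 + 1 = 1.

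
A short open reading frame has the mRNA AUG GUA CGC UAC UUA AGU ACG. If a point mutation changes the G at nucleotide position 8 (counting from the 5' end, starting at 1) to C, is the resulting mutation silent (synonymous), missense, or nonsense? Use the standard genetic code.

missense

Position 8 falls in codon 3: CGC → Arg.
After the substitution the codon is CCC → Pro.
Arg ≠ Pro, so this is a missense mutation.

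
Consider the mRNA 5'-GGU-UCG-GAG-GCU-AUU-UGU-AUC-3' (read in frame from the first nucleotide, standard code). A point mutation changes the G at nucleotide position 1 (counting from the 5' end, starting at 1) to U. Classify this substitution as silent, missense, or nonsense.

Position 1 falls in codon 1: GGU → Gly.
After the substitution the codon is UGU → Cys.
Gly ≠ Cys, so this is a missense mutation.

missense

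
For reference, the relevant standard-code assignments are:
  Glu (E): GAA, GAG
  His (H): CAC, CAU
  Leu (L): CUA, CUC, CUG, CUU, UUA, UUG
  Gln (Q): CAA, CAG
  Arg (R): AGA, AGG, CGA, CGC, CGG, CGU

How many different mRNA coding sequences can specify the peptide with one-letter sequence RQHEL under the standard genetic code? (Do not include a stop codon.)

288

Arg: 6 codons.
Gln: 2 codons.
His: 2 codons.
Glu: 2 codons.
Leu: 6 codons.
6 × 2 × 2 × 2 × 6 = 288.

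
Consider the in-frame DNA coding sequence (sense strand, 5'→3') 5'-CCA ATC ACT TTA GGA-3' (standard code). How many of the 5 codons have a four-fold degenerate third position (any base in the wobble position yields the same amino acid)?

Codon 1 CCA (Pro): third position 4-fold.
Codon 2 ATC (Ile): third position 3-fold.
Codon 3 ACT (Thr): third position 4-fold.
Codon 4 TTA (Leu): third position 2-fold.
Codon 5 GGA (Gly): third position 4-fold.
Four-fold degenerate third positions: 3.

3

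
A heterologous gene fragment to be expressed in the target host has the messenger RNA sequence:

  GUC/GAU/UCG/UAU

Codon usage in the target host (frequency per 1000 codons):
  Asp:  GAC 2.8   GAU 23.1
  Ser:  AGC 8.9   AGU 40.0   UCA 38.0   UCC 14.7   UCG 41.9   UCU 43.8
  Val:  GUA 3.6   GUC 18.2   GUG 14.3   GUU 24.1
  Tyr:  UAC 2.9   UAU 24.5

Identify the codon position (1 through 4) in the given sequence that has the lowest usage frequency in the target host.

1

Codon 1 GUC (Val): 18.2 per 1000.
Codon 2 GAU (Asp): 23.1 per 1000.
Codon 3 UCG (Ser): 41.9 per 1000.
Codon 4 UAU (Tyr): 24.5 per 1000.
Lowest frequency is 18.2 at codon 1.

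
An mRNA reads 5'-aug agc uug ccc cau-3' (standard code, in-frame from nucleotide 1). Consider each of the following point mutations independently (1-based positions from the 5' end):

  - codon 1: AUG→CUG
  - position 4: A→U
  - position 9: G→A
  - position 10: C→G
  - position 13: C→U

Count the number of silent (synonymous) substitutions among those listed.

Codon 1: AUG (Met) → CUG (Leu) — missense.
Codon 2: AGC (Ser) → UGC (Cys) — missense.
Codon 3: UUG (Leu) → UUA (Leu) — synonymous.
Codon 4: CCC (Pro) → GCC (Ala) — missense.
Codon 5: CAU (His) → UAU (Tyr) — missense.
Synonymous: 1 of 5.

1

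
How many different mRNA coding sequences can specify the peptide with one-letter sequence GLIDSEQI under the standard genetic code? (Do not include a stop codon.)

Gly: 4 codons.
Leu: 6 codons.
Ile: 3 codons.
Asp: 2 codons.
Ser: 6 codons.
Glu: 2 codons.
Gln: 2 codons.
Ile: 3 codons.
4 × 6 × 3 × 2 × 6 × 2 × 2 × 3 = 10368.

10368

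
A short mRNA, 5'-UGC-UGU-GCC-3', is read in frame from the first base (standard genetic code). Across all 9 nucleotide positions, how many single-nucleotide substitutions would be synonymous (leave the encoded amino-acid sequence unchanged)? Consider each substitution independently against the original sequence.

5

Codon 1 (UGC, Cys): 1 synonymous substitution.
Codon 2 (UGU, Cys): 1 synonymous substitution.
Codon 3 (GCC, Ala): 3 synonymous substitutions.
Total: 1 + 1 + 3 = 5.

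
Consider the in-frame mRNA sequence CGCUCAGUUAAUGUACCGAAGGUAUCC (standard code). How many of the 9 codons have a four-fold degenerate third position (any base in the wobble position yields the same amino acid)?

Codon 1 CGC (Arg): third position 4-fold.
Codon 2 UCA (Ser): third position 4-fold.
Codon 3 GUU (Val): third position 4-fold.
Codon 4 AAU (Asn): third position 2-fold.
Codon 5 GUA (Val): third position 4-fold.
Codon 6 CCG (Pro): third position 4-fold.
Codon 7 AAG (Lys): third position 2-fold.
Codon 8 GUA (Val): third position 4-fold.
Codon 9 UCC (Ser): third position 4-fold.
Four-fold degenerate third positions: 7.

7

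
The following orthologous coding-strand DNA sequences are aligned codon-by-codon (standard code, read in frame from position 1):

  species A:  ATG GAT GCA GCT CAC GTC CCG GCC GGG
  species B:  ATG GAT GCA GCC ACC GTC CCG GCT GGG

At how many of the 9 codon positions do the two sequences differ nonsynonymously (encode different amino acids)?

Codon 1: ATG Met / ATG Met — identical.
Codon 2: GAT Asp / GAT Asp — identical.
Codon 3: GCA Ala / GCA Ala — identical.
Codon 4: GCT Ala / GCC Ala — synonymous.
Codon 5: CAC His / ACC Thr — nonsynonymous.
Codon 6: GTC Val / GTC Val — identical.
Codon 7: CCG Pro / CCG Pro — identical.
Codon 8: GCC Ala / GCT Ala — synonymous.
Codon 9: GGG Gly / GGG Gly — identical.
Nonsynonymous differences: 1.

1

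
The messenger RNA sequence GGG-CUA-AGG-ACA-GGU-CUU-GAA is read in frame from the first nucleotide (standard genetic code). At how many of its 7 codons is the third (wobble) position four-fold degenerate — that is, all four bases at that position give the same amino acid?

5

Codon 1 GGG (Gly): third position 4-fold.
Codon 2 CUA (Leu): third position 4-fold.
Codon 3 AGG (Arg): third position 2-fold.
Codon 4 ACA (Thr): third position 4-fold.
Codon 5 GGU (Gly): third position 4-fold.
Codon 6 CUU (Leu): third position 4-fold.
Codon 7 GAA (Glu): third position 2-fold.
Four-fold degenerate third positions: 5.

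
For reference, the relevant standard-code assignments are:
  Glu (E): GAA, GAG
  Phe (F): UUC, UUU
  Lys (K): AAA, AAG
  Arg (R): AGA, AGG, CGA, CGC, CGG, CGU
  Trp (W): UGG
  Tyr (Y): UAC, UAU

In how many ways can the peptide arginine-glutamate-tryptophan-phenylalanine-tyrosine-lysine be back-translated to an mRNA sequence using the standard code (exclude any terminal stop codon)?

96

Arg: 6 codons.
Glu: 2 codons.
Trp: 1 codon.
Phe: 2 codons.
Tyr: 2 codons.
Lys: 2 codons.
6 × 2 × 1 × 2 × 2 × 2 = 96.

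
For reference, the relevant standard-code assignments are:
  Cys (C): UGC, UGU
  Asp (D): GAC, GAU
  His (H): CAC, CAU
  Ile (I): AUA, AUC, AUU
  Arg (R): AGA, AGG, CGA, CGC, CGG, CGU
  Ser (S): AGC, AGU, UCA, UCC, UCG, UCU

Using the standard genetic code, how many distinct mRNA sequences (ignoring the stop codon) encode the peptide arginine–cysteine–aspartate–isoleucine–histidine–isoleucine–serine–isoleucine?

7776

Arg: 6 codons.
Cys: 2 codons.
Asp: 2 codons.
Ile: 3 codons.
His: 2 codons.
Ile: 3 codons.
Ser: 6 codons.
Ile: 3 codons.
6 × 2 × 2 × 3 × 2 × 3 × 6 × 3 = 7776.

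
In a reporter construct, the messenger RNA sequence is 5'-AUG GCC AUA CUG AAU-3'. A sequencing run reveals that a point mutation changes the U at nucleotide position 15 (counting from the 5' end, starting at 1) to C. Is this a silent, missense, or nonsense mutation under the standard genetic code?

Position 15 falls in codon 5: AAU → Asn.
After the substitution the codon is AAC → Asn.
Both encode Asn, so the change is synonymous.

silent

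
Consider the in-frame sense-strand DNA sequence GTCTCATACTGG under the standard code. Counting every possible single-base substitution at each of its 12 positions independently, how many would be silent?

7

Codon 1 (GTC, Val): 3 synonymous substitutions.
Codon 2 (TCA, Ser): 3 synonymous substitutions.
Codon 3 (TAC, Tyr): 1 synonymous substitution.
Codon 4 (TGG, Trp): 0 synonymous substitutions.
Total: 3 + 3 + 1 + 0 = 7.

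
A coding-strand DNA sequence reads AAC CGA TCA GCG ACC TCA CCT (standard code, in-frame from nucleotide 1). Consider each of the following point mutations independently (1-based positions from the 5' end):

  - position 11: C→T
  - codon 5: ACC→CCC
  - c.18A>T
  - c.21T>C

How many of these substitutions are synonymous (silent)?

Codon 4: GCG (Ala) → GTG (Val) — missense.
Codon 5: ACC (Thr) → CCC (Pro) — missense.
Codon 6: TCA (Ser) → TCT (Ser) — synonymous.
Codon 7: CCT (Pro) → CCC (Pro) — synonymous.
Synonymous: 2 of 4.

2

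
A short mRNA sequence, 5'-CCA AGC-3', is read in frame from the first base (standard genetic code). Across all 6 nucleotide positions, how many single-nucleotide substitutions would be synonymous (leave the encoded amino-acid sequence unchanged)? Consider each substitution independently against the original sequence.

4

Codon 1 (CCA, Pro): 3 synonymous substitutions.
Codon 2 (AGC, Ser): 1 synonymous substitution.
Total: 3 + 1 = 4.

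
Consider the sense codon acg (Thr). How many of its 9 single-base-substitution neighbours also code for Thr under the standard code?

3

Position 1: none → 0 synonymous.
Position 2: none → 0 synonymous.
Position 3: ACT, ACC, ACA → 3 synonymous.
Total: 0 + 0 + 3 = 3.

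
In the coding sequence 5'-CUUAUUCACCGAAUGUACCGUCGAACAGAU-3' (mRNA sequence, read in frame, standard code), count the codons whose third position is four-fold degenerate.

Codon 1 CUU (Leu): third position 4-fold.
Codon 2 AUU (Ile): third position 3-fold.
Codon 3 CAC (His): third position 2-fold.
Codon 4 CGA (Arg): third position 4-fold.
Codon 5 AUG (Met): third position 1-fold.
Codon 6 UAC (Tyr): third position 2-fold.
Codon 7 CGU (Arg): third position 4-fold.
Codon 8 CGA (Arg): third position 4-fold.
Codon 9 ACA (Thr): third position 4-fold.
Codon 10 GAU (Asp): third position 2-fold.
Four-fold degenerate third positions: 5.

5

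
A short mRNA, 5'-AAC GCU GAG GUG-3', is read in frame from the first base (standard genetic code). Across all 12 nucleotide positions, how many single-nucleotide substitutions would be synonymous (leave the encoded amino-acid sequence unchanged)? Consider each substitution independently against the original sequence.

Codon 1 (AAC, Asn): 1 synonymous substitution.
Codon 2 (GCU, Ala): 3 synonymous substitutions.
Codon 3 (GAG, Glu): 1 synonymous substitution.
Codon 4 (GUG, Val): 3 synonymous substitutions.
Total: 1 + 3 + 1 + 3 = 8.

8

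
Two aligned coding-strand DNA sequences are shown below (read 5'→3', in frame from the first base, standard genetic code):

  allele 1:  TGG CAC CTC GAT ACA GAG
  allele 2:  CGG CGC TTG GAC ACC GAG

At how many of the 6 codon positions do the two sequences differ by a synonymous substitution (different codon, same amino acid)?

Codon 1: TGG Trp / CGG Arg — nonsynonymous.
Codon 2: CAC His / CGC Arg — nonsynonymous.
Codon 3: CTC Leu / TTG Leu — synonymous.
Codon 4: GAT Asp / GAC Asp — synonymous.
Codon 5: ACA Thr / ACC Thr — synonymous.
Codon 6: GAG Glu / GAG Glu — identical.
Synonymous differences: 3.

3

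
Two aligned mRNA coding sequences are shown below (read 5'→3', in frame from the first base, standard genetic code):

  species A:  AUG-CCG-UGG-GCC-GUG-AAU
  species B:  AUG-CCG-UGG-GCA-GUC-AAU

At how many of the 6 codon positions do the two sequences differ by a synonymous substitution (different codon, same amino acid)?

Codon 1: AUG Met / AUG Met — identical.
Codon 2: CCG Pro / CCG Pro — identical.
Codon 3: UGG Trp / UGG Trp — identical.
Codon 4: GCC Ala / GCA Ala — synonymous.
Codon 5: GUG Val / GUC Val — synonymous.
Codon 6: AAU Asn / AAU Asn — identical.
Synonymous differences: 2.

2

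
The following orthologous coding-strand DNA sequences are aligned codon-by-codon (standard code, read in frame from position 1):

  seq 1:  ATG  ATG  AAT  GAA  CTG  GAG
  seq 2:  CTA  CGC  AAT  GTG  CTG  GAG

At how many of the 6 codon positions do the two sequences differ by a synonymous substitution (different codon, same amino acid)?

Codon 1: ATG Met / CTA Leu — nonsynonymous.
Codon 2: ATG Met / CGC Arg — nonsynonymous.
Codon 3: AAT Asn / AAT Asn — identical.
Codon 4: GAA Glu / GTG Val — nonsynonymous.
Codon 5: CTG Leu / CTG Leu — identical.
Codon 6: GAG Glu / GAG Glu — identical.
Synonymous differences: 0.

0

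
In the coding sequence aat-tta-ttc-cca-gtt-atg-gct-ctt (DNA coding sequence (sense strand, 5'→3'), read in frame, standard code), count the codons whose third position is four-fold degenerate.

4

Codon 1 AAT (Asn): third position 2-fold.
Codon 2 TTA (Leu): third position 2-fold.
Codon 3 TTC (Phe): third position 2-fold.
Codon 4 CCA (Pro): third position 4-fold.
Codon 5 GTT (Val): third position 4-fold.
Codon 6 ATG (Met): third position 1-fold.
Codon 7 GCT (Ala): third position 4-fold.
Codon 8 CTT (Leu): third position 4-fold.
Four-fold degenerate third positions: 4.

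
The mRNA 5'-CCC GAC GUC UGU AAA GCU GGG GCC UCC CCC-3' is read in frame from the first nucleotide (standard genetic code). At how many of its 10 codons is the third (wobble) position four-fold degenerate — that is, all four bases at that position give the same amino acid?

Codon 1 CCC (Pro): third position 4-fold.
Codon 2 GAC (Asp): third position 2-fold.
Codon 3 GUC (Val): third position 4-fold.
Codon 4 UGU (Cys): third position 2-fold.
Codon 5 AAA (Lys): third position 2-fold.
Codon 6 GCU (Ala): third position 4-fold.
Codon 7 GGG (Gly): third position 4-fold.
Codon 8 GCC (Ala): third position 4-fold.
Codon 9 UCC (Ser): third position 4-fold.
Codon 10 CCC (Pro): third position 4-fold.
Four-fold degenerate third positions: 7.

7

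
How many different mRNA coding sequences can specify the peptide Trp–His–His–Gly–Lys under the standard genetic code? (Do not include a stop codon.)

Trp: 1 codon.
His: 2 codons.
His: 2 codons.
Gly: 4 codons.
Lys: 2 codons.
1 × 2 × 2 × 4 × 2 = 32.

32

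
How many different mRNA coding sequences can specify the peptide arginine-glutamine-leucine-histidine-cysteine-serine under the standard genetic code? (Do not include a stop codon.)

Arg: 6 codons.
Gln: 2 codons.
Leu: 6 codons.
His: 2 codons.
Cys: 2 codons.
Ser: 6 codons.
6 × 2 × 6 × 2 × 2 × 6 = 1728.

1728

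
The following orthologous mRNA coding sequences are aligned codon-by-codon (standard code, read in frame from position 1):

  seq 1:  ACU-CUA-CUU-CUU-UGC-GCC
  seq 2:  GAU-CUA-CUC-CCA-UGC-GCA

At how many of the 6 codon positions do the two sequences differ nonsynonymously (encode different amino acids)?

Codon 1: ACU Thr / GAU Asp — nonsynonymous.
Codon 2: CUA Leu / CUA Leu — identical.
Codon 3: CUU Leu / CUC Leu — synonymous.
Codon 4: CUU Leu / CCA Pro — nonsynonymous.
Codon 5: UGC Cys / UGC Cys — identical.
Codon 6: GCC Ala / GCA Ala — synonymous.
Nonsynonymous differences: 2.

2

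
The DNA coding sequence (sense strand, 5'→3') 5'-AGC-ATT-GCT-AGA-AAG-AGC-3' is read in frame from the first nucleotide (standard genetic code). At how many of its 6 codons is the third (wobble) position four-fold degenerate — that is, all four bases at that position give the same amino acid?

Codon 1 AGC (Ser): third position 2-fold.
Codon 2 ATT (Ile): third position 3-fold.
Codon 3 GCT (Ala): third position 4-fold.
Codon 4 AGA (Arg): third position 2-fold.
Codon 5 AAG (Lys): third position 2-fold.
Codon 6 AGC (Ser): third position 2-fold.
Four-fold degenerate third positions: 1.

1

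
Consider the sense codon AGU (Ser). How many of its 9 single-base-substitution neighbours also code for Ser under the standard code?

1

Position 1: none → 0 synonymous.
Position 2: none → 0 synonymous.
Position 3: AGC → 1 synonymous.
Total: 0 + 0 + 1 = 1.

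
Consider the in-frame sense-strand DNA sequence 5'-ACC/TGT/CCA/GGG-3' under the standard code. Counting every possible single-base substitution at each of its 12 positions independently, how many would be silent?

10

Codon 1 (ACC, Thr): 3 synonymous substitutions.
Codon 2 (TGT, Cys): 1 synonymous substitution.
Codon 3 (CCA, Pro): 3 synonymous substitutions.
Codon 4 (GGG, Gly): 3 synonymous substitutions.
Total: 3 + 1 + 3 + 3 = 10.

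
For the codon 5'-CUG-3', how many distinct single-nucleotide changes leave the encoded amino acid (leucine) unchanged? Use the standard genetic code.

4

Position 1: UUG → 1 synonymous.
Position 2: none → 0 synonymous.
Position 3: CUU, CUC, CUA → 3 synonymous.
Total: 1 + 0 + 3 = 4.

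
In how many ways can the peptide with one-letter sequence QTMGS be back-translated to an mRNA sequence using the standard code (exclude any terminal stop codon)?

192

Gln: 2 codons.
Thr: 4 codons.
Met: 1 codon.
Gly: 4 codons.
Ser: 6 codons.
2 × 4 × 1 × 4 × 6 = 192.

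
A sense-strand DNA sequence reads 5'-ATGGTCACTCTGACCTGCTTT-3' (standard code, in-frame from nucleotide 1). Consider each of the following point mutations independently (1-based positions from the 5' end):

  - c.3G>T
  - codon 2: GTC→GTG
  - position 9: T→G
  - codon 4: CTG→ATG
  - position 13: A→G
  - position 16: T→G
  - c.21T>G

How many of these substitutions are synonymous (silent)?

2

Codon 1: ATG (Met) → ATT (Ile) — missense.
Codon 2: GTC (Val) → GTG (Val) — synonymous.
Codon 3: ACT (Thr) → ACG (Thr) — synonymous.
Codon 4: CTG (Leu) → ATG (Met) — missense.
Codon 5: ACC (Thr) → GCC (Ala) — missense.
Codon 6: TGC (Cys) → GGC (Gly) — missense.
Codon 7: TTT (Phe) → TTG (Leu) — missense.
Synonymous: 2 of 7.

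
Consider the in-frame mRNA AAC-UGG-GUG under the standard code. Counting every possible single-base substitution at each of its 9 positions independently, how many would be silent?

Codon 1 (AAC, Asn): 1 synonymous substitution.
Codon 2 (UGG, Trp): 0 synonymous substitutions.
Codon 3 (GUG, Val): 3 synonymous substitutions.
Total: 1 + 0 + 3 = 4.

4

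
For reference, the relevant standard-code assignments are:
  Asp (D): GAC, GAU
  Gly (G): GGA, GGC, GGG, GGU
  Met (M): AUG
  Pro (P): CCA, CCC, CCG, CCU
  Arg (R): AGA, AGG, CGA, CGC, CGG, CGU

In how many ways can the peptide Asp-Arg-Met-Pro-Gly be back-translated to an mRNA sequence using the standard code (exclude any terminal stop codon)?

Asp: 2 codons.
Arg: 6 codons.
Met: 1 codon.
Pro: 4 codons.
Gly: 4 codons.
2 × 6 × 1 × 4 × 4 = 192.

192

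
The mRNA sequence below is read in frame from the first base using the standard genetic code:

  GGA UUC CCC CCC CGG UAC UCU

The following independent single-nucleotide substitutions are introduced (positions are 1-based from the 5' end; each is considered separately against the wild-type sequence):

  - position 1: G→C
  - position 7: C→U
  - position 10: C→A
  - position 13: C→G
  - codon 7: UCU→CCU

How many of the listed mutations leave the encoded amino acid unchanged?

Codon 1: GGA (Gly) → CGA (Arg) — missense.
Codon 3: CCC (Pro) → UCC (Ser) — missense.
Codon 4: CCC (Pro) → ACC (Thr) — missense.
Codon 5: CGG (Arg) → GGG (Gly) — missense.
Codon 7: UCU (Ser) → CCU (Pro) — missense.
Synonymous: 0 of 5.

0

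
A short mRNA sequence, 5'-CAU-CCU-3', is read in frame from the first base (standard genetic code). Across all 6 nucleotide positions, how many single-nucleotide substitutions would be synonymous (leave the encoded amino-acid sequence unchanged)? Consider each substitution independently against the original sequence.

4

Codon 1 (CAU, His): 1 synonymous substitution.
Codon 2 (CCU, Pro): 3 synonymous substitutions.
Total: 1 + 3 = 4.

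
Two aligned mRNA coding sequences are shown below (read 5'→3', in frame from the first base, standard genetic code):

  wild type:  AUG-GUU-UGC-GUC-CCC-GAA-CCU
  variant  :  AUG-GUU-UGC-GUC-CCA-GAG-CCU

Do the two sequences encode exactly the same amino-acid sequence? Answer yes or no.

yes

Codon 1: AUG Met / AUG Met — identical.
Codon 2: GUU Val / GUU Val — identical.
Codon 3: UGC Cys / UGC Cys — identical.
Codon 4: GUC Val / GUC Val — identical.
Codon 5: CCC Pro / CCA Pro — synonymous.
Codon 6: GAA Glu / GAG Glu — synonymous.
Codon 7: CCU Pro / CCU Pro — identical.
Nonsynonymous differences: 0 → same protein.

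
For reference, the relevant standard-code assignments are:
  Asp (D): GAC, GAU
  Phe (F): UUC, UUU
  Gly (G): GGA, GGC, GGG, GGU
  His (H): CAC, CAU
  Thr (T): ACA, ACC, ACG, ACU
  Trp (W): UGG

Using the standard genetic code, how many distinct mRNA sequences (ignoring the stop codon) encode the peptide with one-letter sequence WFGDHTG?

512

Trp: 1 codon.
Phe: 2 codons.
Gly: 4 codons.
Asp: 2 codons.
His: 2 codons.
Thr: 4 codons.
Gly: 4 codons.
1 × 2 × 4 × 2 × 2 × 4 × 4 = 512.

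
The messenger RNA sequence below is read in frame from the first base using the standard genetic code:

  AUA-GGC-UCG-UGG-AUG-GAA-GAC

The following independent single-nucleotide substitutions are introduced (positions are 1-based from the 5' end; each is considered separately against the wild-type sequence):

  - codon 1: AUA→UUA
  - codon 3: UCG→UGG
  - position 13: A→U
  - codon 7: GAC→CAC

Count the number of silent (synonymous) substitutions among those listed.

0

Codon 1: AUA (Ile) → UUA (Leu) — missense.
Codon 3: UCG (Ser) → UGG (Trp) — missense.
Codon 5: AUG (Met) → UUG (Leu) — missense.
Codon 7: GAC (Asp) → CAC (His) — missense.
Synonymous: 0 of 4.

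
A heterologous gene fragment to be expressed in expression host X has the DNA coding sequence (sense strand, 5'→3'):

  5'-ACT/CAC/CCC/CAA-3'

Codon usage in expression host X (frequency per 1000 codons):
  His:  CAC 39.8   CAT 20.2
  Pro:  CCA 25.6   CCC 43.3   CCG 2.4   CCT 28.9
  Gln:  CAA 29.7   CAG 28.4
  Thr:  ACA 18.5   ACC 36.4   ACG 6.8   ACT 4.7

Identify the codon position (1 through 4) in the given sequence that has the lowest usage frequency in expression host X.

Codon 1 ACT (Thr): 4.7 per 1000.
Codon 2 CAC (His): 39.8 per 1000.
Codon 3 CCC (Pro): 43.3 per 1000.
Codon 4 CAA (Gln): 29.7 per 1000.
Lowest frequency is 4.7 at codon 1.

1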